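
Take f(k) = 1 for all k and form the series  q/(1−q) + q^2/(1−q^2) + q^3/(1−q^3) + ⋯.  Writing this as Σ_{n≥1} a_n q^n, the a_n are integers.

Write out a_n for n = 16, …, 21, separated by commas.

[q^16] f(1)=1,f(2)=1,f(4)=1,f(8)=1,f(16)=1 ⇒ 5
d|17:{17,1}  Σf=1+1=2
d|18:{1,2,3,6,9,18}  Σf=1+1+1+1+1+1=6
d|19:{1,19}  Σf=1+1=2
n=20: 20·1 10·2 5·4 4·5 2·10 1·20  f→[1+1+1+1+1+1]=6
d|21:{1,3,7,21}  Σf=1+1+1+1=4

5, 2, 6, 2, 6, 4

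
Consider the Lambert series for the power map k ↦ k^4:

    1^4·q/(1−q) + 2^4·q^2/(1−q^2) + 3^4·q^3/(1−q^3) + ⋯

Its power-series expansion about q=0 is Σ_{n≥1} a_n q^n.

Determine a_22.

a_22 = 248914

d|22:{1,2,11,22}  Σf=1+16+14641+234256=248914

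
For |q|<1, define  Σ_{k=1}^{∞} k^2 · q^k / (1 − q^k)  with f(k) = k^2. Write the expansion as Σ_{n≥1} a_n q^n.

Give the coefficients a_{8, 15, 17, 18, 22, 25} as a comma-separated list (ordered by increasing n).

85, 260, 290, 455, 610, 651

q^8  k|8↦f(k): 1:1 2:4 4:16 8:64  a_8=85
[q^15] f(15)=225,f(5)=25,f(3)=9,f(1)=1 ⇒ 260
q^17  k|17↦f(k): 1:1 17:289  a_17=290
q^18  k|18↦f(k): 1:1 2:4 3:9 6:36 9:81 18:324  a_18=455
q^22  k|22↦f(k): 22:484 11:121 2:4 1:1  a_22=610
[q^25] f(25)=625,f(5)=25,f(1)=1 ⇒ 651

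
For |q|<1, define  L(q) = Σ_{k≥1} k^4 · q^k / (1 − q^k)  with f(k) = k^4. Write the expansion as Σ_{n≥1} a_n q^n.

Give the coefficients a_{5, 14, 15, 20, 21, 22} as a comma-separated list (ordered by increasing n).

626, 40834, 51332, 170898, 196964, 248914

q^5  k|5↦f(k): 5:625 1:1  a_5=626
d|14:{14,7,2,1}  Σf=38416+2401+16+1=40834
n=15: 1·15 3·5 5·3 15·1  f→[1+81+625+50625]=51332
d|20:{20,10,5,4,2,1}  Σf=160000+10000+625+256+16+1=170898
q^21  k|21↦f(k): 21:194481 7:2401 3:81 1:1  a_21=196964
q^22  k|22↦f(k): 1:1 2:16 11:14641 22:234256  a_22=248914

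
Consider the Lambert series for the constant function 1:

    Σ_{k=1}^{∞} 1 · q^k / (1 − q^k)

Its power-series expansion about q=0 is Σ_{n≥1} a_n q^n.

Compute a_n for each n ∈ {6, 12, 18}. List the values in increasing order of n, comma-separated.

4, 6, 6

[q^6] f(1)=1,f(2)=1,f(3)=1,f(6)=1 ⇒ 4
q^12  k|12↦f(k): 12:1 6:1 4:1 3:1 2:1 1:1  a_12=6
q^18  k|18↦f(k): 18:1 9:1 6:1 3:1 2:1 1:1  a_18=6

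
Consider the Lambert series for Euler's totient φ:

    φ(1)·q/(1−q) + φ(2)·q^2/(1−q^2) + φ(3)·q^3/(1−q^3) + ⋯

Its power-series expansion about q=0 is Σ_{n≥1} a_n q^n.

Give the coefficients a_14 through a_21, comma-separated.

[q^14] φ(14)=6,φ(7)=6,φ(2)=1,φ(1)=1 ⇒ 14
[q^15] φ(15)=8,φ(5)=4,φ(3)=2,φ(1)=1 ⇒ 15
q^16  k|16↦φ(k): 1:1 2:1 4:2 8:4 16:8  a_16=16
n=17: 17·1 1·17  φ→[16+1]=17
d|18:{18,9,6,3,2,1}  Σφ=6+6+2+2+1+1=18
d|19:{19,1}  Σφ=18+1=19
[q^20] φ(1)=1,φ(2)=1,φ(4)=2,φ(5)=4,φ(10)=4,φ(20)=8 ⇒ 20
n=21: 21·1 7·3 3·7 1·21  φ→[12+6+2+1]=21

14, 15, 16, 17, 18, 19, 20, 21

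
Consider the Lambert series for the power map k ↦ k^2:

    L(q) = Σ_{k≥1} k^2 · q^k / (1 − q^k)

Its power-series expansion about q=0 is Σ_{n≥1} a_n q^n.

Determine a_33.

[q^33] f(33)=1089,f(11)=121,f(3)=9,f(1)=1 ⇒ 1220

a_33 = 1220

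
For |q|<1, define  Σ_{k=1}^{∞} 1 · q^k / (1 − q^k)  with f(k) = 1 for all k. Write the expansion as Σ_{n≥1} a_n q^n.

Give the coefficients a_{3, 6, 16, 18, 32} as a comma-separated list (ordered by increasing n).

d|3:{3,1}  Σf=1+1=2
n=6: 6·1 3·2 2·3 1·6  f→[1+1+1+1]=4
q^16  k|16↦f(k): 16:1 8:1 4:1 2:1 1:1  a_16=5
[q^18] f(18)=1,f(9)=1,f(6)=1,f(3)=1,f(2)=1,f(1)=1 ⇒ 6
d|32:{1,2,4,8,16,32}  Σf=1+1+1+1+1+1=6

2, 4, 5, 6, 6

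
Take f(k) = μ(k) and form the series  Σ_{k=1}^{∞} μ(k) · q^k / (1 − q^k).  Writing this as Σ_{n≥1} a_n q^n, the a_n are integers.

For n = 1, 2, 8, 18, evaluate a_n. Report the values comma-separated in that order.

q^1  k|1↦μ(k): 1:1  a_1=1
[q^2] μ(1)=1,μ(2)=-1 ⇒ 0
[q^8] μ(8)=0,μ(4)=0,μ(2)=-1,μ(1)=1 ⇒ 0
[q^18] μ(1)=1,μ(2)=-1,μ(3)=-1,μ(6)=1,μ(9)=0,μ(18)=0 ⇒ 0

1, 0, 0, 0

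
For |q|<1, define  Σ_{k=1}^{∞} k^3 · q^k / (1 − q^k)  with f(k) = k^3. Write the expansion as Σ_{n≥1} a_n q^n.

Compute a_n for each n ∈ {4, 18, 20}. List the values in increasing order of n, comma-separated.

q^4  k|4↦f(k): 4:64 2:8 1:1  a_4=73
d|18:{18,9,6,3,2,1}  Σf=5832+729+216+27+8+1=6813
[q^20] f(1)=1,f(2)=8,f(4)=64,f(5)=125,f(10)=1000,f(20)=8000 ⇒ 9198

73, 6813, 9198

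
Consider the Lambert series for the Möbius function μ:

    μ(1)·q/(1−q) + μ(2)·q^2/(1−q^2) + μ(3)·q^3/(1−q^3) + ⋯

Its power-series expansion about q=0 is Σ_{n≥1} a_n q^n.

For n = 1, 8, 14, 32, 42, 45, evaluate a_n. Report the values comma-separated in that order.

n=1: 1·1  μ→[1]=1
n=8: 8·1 4·2 2·4 1·8  μ→[0+0+(-1)+1]=0
q^14  k|14↦μ(k): 14:1 7:-1 2:-1 1:1  a_14=0
[q^32] μ(1)=1,μ(2)=-1,μ(4)=0,μ(8)=0,μ(16)=0,μ(32)=0 ⇒ 0
q^42  k|42↦μ(k): 42:-1 21:1 14:1 7:-1 6:1 3:-1 2:-1 1:1  a_42=0
[q^45] μ(45)=0,μ(15)=1,μ(9)=0,μ(5)=-1,μ(3)=-1,μ(1)=1 ⇒ 0

1, 0, 0, 0, 0, 0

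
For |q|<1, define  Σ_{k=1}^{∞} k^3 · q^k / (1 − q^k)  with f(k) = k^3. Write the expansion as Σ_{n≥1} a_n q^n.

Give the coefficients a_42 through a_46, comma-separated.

d|42:{1,2,3,6,7,14,21,42}  Σf=1+8+27+216+343+2744+9261+74088=86688
n=43: 1·43 43·1  f→[1+79507]=79508
q^44  k|44↦f(k): 1:1 2:8 4:64 11:1331 22:10648 44:85184  a_44=97236
n=45: 45·1 15·3 9·5 5·9 3·15 1·45  f→[91125+3375+729+125+27+1]=95382
[q^46] f(1)=1,f(2)=8,f(23)=12167,f(46)=97336 ⇒ 109512

86688, 79508, 97236, 95382, 109512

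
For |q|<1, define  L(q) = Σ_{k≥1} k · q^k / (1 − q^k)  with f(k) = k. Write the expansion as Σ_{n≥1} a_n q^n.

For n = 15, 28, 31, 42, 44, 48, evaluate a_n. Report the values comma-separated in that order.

24, 56, 32, 96, 84, 124

n=15: 15·1 5·3 3·5 1·15  f→[15+5+3+1]=24
[q^28] f(28)=28,f(14)=14,f(7)=7,f(4)=4,f(2)=2,f(1)=1 ⇒ 56
[q^31] f(31)=31,f(1)=1 ⇒ 32
d|42:{42,21,14,7,6,3,2,1}  Σf=42+21+14+7+6+3+2+1=96
[q^44] f(1)=1,f(2)=2,f(4)=4,f(11)=11,f(22)=22,f(44)=44 ⇒ 84
q^48  k|48↦f(k): 48:48 24:24 16:16 12:12 8:8 6:6 4:4 3:3 2:2 1:1  a_48=124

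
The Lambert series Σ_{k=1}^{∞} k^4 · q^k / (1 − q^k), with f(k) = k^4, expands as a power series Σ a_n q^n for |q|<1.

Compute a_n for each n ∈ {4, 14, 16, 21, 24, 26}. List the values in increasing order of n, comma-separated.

d|4:{1,2,4}  Σf=1+16+256=273
d|14:{1,2,7,14}  Σf=1+16+2401+38416=40834
d|16:{1,2,4,8,16}  Σf=1+16+256+4096+65536=69905
[q^21] f(1)=1,f(3)=81,f(7)=2401,f(21)=194481 ⇒ 196964
n=24: 24·1 12·2 8·3 6·4 4·6 3·8 2·12 1·24  f→[331776+20736+4096+1296+256+81+16+1]=358258
n=26: 26·1 13·2 2·13 1·26  f→[456976+28561+16+1]=485554

273, 40834, 69905, 196964, 358258, 485554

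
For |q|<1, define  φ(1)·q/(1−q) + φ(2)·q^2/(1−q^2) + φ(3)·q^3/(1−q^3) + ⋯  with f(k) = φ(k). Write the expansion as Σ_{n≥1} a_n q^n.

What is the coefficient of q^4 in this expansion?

n=4: 1·4 2·2 4·1  φ→[1+1+2]=4

a_4 = 4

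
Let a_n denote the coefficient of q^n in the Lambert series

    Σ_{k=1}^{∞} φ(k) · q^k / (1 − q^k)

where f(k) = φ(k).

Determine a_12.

q^12  k|12↦φ(k): 12:4 6:2 4:2 3:2 2:1 1:1  a_12=12

a_12 = 12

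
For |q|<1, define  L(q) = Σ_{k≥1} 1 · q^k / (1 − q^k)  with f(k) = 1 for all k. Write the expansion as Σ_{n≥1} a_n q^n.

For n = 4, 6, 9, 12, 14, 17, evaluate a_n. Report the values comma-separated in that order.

3, 4, 3, 6, 4, 2

[q^4] f(1)=1,f(2)=1,f(4)=1 ⇒ 3
q^6  k|6↦f(k): 6:1 3:1 2:1 1:1  a_6=4
n=9: 1·9 3·3 9·1  f→[1+1+1]=3
q^12  k|12↦f(k): 1:1 2:1 3:1 4:1 6:1 12:1  a_12=6
d|14:{1,2,7,14}  Σf=1+1+1+1=4
q^17  k|17↦f(k): 17:1 1:1  a_17=2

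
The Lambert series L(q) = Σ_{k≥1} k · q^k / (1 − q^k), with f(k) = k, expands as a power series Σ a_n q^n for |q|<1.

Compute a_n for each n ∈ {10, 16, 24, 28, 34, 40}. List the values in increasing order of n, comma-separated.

18, 31, 60, 56, 54, 90

n=10: 1·10 2·5 5·2 10·1  f→[1+2+5+10]=18
[q^16] f(1)=1,f(2)=2,f(4)=4,f(8)=8,f(16)=16 ⇒ 31
n=24: 24·1 12·2 8·3 6·4 4·6 3·8 2·12 1·24  f→[24+12+8+6+4+3+2+1]=60
n=28: 1·28 2·14 4·7 7·4 14·2 28·1  f→[1+2+4+7+14+28]=56
q^34  k|34↦f(k): 34:34 17:17 2:2 1:1  a_34=54
q^40  k|40↦f(k): 1:1 2:2 4:4 5:5 8:8 10:10 20:20 40:40  a_40=90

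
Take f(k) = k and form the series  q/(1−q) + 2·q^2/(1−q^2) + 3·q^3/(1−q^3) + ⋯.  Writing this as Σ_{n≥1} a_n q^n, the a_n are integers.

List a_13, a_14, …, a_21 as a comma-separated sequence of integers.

[q^13] f(13)=13,f(1)=1 ⇒ 14
[q^14] f(1)=1,f(2)=2,f(7)=7,f(14)=14 ⇒ 24
n=15: 15·1 5·3 3·5 1·15  f→[15+5+3+1]=24
n=16: 16·1 8·2 4·4 2·8 1·16  f→[16+8+4+2+1]=31
[q^17] f(1)=1,f(17)=17 ⇒ 18
d|18:{18,9,6,3,2,1}  Σf=18+9+6+3+2+1=39
d|19:{1,19}  Σf=1+19=20
[q^20] f(20)=20,f(10)=10,f(5)=5,f(4)=4,f(2)=2,f(1)=1 ⇒ 42
[q^21] f(21)=21,f(7)=7,f(3)=3,f(1)=1 ⇒ 32

14, 24, 24, 31, 18, 39, 20, 42, 32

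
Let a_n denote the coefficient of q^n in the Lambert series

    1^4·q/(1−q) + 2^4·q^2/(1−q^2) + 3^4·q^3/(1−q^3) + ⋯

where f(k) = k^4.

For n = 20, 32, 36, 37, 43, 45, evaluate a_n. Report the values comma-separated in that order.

n=20: 1·20 2·10 4·5 5·4 10·2 20·1  f→[1+16+256+625+10000+160000]=170898
d|32:{1,2,4,8,16,32}  Σf=1+16+256+4096+65536+1048576=1118481
q^36  k|36↦f(k): 1:1 2:16 3:81 4:256 6:1296 9:6561 12:20736 18:104976 36:1679616  a_36=1813539
d|37:{1,37}  Σf=1+1874161=1874162
d|43:{1,43}  Σf=1+3418801=3418802
n=45: 1·45 3·15 5·9 9·5 15·3 45·1  f→[1+81+625+6561+50625+4100625]=4158518

170898, 1118481, 1813539, 1874162, 3418802, 4158518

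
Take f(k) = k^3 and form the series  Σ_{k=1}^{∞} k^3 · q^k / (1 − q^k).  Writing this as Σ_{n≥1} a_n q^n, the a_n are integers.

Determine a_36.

a_36 = 55261

[q^36] f(1)=1,f(2)=8,f(3)=27,f(4)=64,f(6)=216,f(9)=729,f(12)=1728,f(18)=5832,f(36)=46656 ⇒ 55261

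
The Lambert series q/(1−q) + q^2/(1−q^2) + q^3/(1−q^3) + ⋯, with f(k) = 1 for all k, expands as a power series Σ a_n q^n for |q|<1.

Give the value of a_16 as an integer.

a_16 = 5

n=16: 16·1 8·2 4·4 2·8 1·16  f→[1+1+1+1+1]=5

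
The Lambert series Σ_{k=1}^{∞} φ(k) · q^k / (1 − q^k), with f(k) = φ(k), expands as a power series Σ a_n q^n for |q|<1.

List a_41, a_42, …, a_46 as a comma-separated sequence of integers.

[q^41] φ(41)=40,φ(1)=1 ⇒ 41
[q^42] φ(42)=12,φ(21)=12,φ(14)=6,φ(7)=6,φ(6)=2,φ(3)=2,φ(2)=1,φ(1)=1 ⇒ 42
n=43: 43·1 1·43  φ→[42+1]=43
n=44: 44·1 22·2 11·4 4·11 2·22 1·44  φ→[20+10+10+2+1+1]=44
[q^45] φ(45)=24,φ(15)=8,φ(9)=6,φ(5)=4,φ(3)=2,φ(1)=1 ⇒ 45
d|46:{1,2,23,46}  Σφ=1+1+22+22=46

41, 42, 43, 44, 45, 46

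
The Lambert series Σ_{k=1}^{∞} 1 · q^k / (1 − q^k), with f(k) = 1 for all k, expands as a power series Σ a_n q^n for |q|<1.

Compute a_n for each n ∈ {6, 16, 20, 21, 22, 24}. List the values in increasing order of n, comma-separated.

4, 5, 6, 4, 4, 8

[q^6] f(6)=1,f(3)=1,f(2)=1,f(1)=1 ⇒ 4
d|16:{1,2,4,8,16}  Σf=1+1+1+1+1=5
n=20: 1·20 2·10 4·5 5·4 10·2 20·1  f→[1+1+1+1+1+1]=6
q^21  k|21↦f(k): 1:1 3:1 7:1 21:1  a_21=4
d|22:{1,2,11,22}  Σf=1+1+1+1=4
q^24  k|24↦f(k): 24:1 12:1 8:1 6:1 4:1 3:1 2:1 1:1  a_24=8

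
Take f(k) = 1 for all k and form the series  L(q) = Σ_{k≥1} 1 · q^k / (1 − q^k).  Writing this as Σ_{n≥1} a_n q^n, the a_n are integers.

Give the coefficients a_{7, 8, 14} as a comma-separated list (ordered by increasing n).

n=7: 7·1 1·7  f→[1+1]=2
n=8: 1·8 2·4 4·2 8·1  f→[1+1+1+1]=4
d|14:{1,2,7,14}  Σf=1+1+1+1=4

2, 4, 4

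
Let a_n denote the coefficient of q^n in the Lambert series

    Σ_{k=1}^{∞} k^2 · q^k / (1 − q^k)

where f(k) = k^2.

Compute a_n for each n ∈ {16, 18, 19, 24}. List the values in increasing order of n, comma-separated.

[q^16] f(1)=1,f(2)=4,f(4)=16,f(8)=64,f(16)=256 ⇒ 341
q^18  k|18↦f(k): 1:1 2:4 3:9 6:36 9:81 18:324  a_18=455
[q^19] f(19)=361,f(1)=1 ⇒ 362
q^24  k|24↦f(k): 24:576 12:144 8:64 6:36 4:16 3:9 2:4 1:1  a_24=850

341, 455, 362, 850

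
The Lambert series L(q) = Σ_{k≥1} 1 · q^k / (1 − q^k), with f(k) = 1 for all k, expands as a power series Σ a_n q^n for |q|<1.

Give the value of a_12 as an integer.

a_12 = 6

d|12:{1,2,3,4,6,12}  Σf=1+1+1+1+1+1=6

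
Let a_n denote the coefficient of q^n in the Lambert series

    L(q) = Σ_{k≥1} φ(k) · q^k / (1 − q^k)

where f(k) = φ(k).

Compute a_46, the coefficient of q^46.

n=46: 1·46 2·23 23·2 46·1  φ→[1+1+22+22]=46

a_46 = 46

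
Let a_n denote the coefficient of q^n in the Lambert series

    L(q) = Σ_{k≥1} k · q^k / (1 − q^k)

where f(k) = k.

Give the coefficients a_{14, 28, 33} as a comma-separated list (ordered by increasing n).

d|14:{1,2,7,14}  Σf=1+2+7+14=24
[q^28] f(1)=1,f(2)=2,f(4)=4,f(7)=7,f(14)=14,f(28)=28 ⇒ 56
n=33: 33·1 11·3 3·11 1·33  f→[33+11+3+1]=48

24, 56, 48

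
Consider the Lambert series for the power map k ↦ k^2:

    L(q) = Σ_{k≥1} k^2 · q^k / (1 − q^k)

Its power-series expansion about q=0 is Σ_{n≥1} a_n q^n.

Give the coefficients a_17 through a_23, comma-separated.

290, 455, 362, 546, 500, 610, 530

n=17: 17·1 1·17  f→[289+1]=290
d|18:{18,9,6,3,2,1}  Σf=324+81+36+9+4+1=455
n=19: 19·1 1·19  f→[361+1]=362
d|20:{1,2,4,5,10,20}  Σf=1+4+16+25+100+400=546
q^21  k|21↦f(k): 1:1 3:9 7:49 21:441  a_21=500
[q^22] f(22)=484,f(11)=121,f(2)=4,f(1)=1 ⇒ 610
q^23  k|23↦f(k): 1:1 23:529  a_23=530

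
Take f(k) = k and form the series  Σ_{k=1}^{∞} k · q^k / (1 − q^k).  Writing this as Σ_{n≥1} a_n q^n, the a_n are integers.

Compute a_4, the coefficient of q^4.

n=4: 4·1 2·2 1·4  f→[4+2+1]=7

a_4 = 7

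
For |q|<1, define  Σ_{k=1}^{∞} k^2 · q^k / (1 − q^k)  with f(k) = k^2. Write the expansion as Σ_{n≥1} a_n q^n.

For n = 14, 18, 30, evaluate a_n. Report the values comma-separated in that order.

d|14:{14,7,2,1}  Σf=196+49+4+1=250
d|18:{1,2,3,6,9,18}  Σf=1+4+9+36+81+324=455
d|30:{1,2,3,5,6,10,15,30}  Σf=1+4+9+25+36+100+225+900=1300

250, 455, 1300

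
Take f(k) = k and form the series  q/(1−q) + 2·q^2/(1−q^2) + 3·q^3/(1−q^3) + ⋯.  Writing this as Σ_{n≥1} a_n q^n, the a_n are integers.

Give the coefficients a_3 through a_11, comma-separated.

4, 7, 6, 12, 8, 15, 13, 18, 12

q^3  k|3↦f(k): 1:1 3:3  a_3=4
n=4: 4·1 2·2 1·4  f→[4+2+1]=7
n=5: 1·5 5·1  f→[1+5]=6
q^6  k|6↦f(k): 6:6 3:3 2:2 1:1  a_6=12
q^7  k|7↦f(k): 7:7 1:1  a_7=8
n=8: 8·1 4·2 2·4 1·8  f→[8+4+2+1]=15
d|9:{1,3,9}  Σf=1+3+9=13
q^10  k|10↦f(k): 1:1 2:2 5:5 10:10  a_10=18
d|11:{1,11}  Σf=1+11=12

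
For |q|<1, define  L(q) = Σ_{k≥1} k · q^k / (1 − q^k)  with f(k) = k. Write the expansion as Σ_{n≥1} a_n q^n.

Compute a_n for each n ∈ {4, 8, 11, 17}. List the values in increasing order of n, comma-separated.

7, 15, 12, 18

d|4:{4,2,1}  Σf=4+2+1=7
d|8:{8,4,2,1}  Σf=8+4+2+1=15
n=11: 11·1 1·11  f→[11+1]=12
[q^17] f(1)=1,f(17)=17 ⇒ 18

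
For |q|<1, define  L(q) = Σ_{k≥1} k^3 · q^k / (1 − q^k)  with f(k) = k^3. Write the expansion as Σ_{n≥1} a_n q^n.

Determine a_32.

q^32  k|32↦f(k): 32:32768 16:4096 8:512 4:64 2:8 1:1  a_32=37449

a_32 = 37449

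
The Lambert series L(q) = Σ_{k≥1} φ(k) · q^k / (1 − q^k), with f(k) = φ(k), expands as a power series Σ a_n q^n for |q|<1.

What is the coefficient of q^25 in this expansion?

[q^25] φ(25)=20,φ(5)=4,φ(1)=1 ⇒ 25

a_25 = 25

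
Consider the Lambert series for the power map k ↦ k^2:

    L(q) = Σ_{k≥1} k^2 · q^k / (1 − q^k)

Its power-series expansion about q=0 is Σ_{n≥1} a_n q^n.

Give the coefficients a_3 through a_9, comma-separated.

10, 21, 26, 50, 50, 85, 91

q^3  k|3↦f(k): 3:9 1:1  a_3=10
[q^4] f(4)=16,f(2)=4,f(1)=1 ⇒ 21
q^5  k|5↦f(k): 1:1 5:25  a_5=26
n=6: 6·1 3·2 2·3 1·6  f→[36+9+4+1]=50
q^7  k|7↦f(k): 7:49 1:1  a_7=50
n=8: 1·8 2·4 4·2 8·1  f→[1+4+16+64]=85
d|9:{1,3,9}  Σf=1+9+81=91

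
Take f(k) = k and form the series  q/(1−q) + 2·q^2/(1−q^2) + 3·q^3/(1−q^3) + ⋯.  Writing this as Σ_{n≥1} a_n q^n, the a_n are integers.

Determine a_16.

d|16:{16,8,4,2,1}  Σf=16+8+4+2+1=31

a_16 = 31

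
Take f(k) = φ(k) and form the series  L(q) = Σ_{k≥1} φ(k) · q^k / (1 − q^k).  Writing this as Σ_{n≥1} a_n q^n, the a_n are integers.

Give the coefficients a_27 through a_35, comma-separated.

d|27:{1,3,9,27}  Σφ=1+2+6+18=27
[q^28] φ(28)=12,φ(14)=6,φ(7)=6,φ(4)=2,φ(2)=1,φ(1)=1 ⇒ 28
q^29  k|29↦φ(k): 29:28 1:1  a_29=29
n=30: 1·30 2·15 3·10 5·6 6·5 10·3 15·2 30·1  φ→[1+1+2+4+2+4+8+8]=30
[q^31] φ(1)=1,φ(31)=30 ⇒ 31
d|32:{32,16,8,4,2,1}  Σφ=16+8+4+2+1+1=32
n=33: 1·33 3·11 11·3 33·1  φ→[1+2+10+20]=33
d|34:{34,17,2,1}  Σφ=16+16+1+1=34
n=35: 1·35 5·7 7·5 35·1  φ→[1+4+6+24]=35

27, 28, 29, 30, 31, 32, 33, 34, 35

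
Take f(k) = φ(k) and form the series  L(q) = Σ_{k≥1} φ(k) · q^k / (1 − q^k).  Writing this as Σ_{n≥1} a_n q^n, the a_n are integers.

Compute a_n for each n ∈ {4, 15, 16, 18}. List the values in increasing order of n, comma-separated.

d|4:{1,2,4}  Σφ=1+1+2=4
[q^15] φ(15)=8,φ(5)=4,φ(3)=2,φ(1)=1 ⇒ 15
[q^16] φ(16)=8,φ(8)=4,φ(4)=2,φ(2)=1,φ(1)=1 ⇒ 16
n=18: 1·18 2·9 3·6 6·3 9·2 18·1  φ→[1+1+2+2+6+6]=18

4, 15, 16, 18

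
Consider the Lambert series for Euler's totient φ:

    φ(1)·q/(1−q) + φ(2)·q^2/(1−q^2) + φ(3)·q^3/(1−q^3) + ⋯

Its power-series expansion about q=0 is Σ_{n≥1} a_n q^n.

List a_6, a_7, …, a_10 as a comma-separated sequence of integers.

q^6  k|6↦φ(k): 1:1 2:1 3:2 6:2  a_6=6
d|7:{1,7}  Σφ=1+6=7
[q^8] φ(8)=4,φ(4)=2,φ(2)=1,φ(1)=1 ⇒ 8
n=9: 9·1 3·3 1·9  φ→[6+2+1]=9
n=10: 1·10 2·5 5·2 10·1  φ→[1+1+4+4]=10

6, 7, 8, 9, 10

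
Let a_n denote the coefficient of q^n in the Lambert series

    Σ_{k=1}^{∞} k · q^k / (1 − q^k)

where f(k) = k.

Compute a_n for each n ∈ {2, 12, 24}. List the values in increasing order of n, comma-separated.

3, 28, 60

[q^2] f(1)=1,f(2)=2 ⇒ 3
q^12  k|12↦f(k): 12:12 6:6 4:4 3:3 2:2 1:1  a_12=28
n=24: 1·24 2·12 3·8 4·6 6·4 8·3 12·2 24·1  f→[1+2+3+4+6+8+12+24]=60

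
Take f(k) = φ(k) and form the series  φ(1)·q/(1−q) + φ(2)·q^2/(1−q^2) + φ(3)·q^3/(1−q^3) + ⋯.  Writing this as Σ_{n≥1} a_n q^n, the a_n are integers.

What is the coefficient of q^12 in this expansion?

d|12:{1,2,3,4,6,12}  Σφ=1+1+2+2+2+4=12

a_12 = 12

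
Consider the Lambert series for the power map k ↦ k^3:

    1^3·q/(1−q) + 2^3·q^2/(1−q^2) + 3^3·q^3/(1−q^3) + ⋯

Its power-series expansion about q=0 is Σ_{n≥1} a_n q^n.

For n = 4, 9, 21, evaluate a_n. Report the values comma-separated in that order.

d|4:{4,2,1}  Σf=64+8+1=73
d|9:{9,3,1}  Σf=729+27+1=757
n=21: 1·21 3·7 7·3 21·1  f→[1+27+343+9261]=9632

73, 757, 9632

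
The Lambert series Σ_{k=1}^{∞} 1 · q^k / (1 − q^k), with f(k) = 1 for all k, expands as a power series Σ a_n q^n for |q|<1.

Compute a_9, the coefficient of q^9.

n=9: 9·1 3·3 1·9  f→[1+1+1]=3

a_9 = 3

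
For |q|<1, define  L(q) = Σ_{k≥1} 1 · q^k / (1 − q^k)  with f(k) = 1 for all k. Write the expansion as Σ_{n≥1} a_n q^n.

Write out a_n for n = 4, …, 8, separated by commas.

3, 2, 4, 2, 4

d|4:{4,2,1}  Σf=1+1+1=3
d|5:{5,1}  Σf=1+1=2
q^6  k|6↦f(k): 1:1 2:1 3:1 6:1  a_6=4
[q^7] f(7)=1,f(1)=1 ⇒ 2
d|8:{1,2,4,8}  Σf=1+1+1+1=4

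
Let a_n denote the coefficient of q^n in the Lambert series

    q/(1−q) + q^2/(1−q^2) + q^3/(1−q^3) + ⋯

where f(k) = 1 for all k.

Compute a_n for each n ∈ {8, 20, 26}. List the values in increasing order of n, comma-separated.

q^8  k|8↦f(k): 1:1 2:1 4:1 8:1  a_8=4
q^20  k|20↦f(k): 1:1 2:1 4:1 5:1 10:1 20:1  a_20=6
n=26: 1·26 2·13 13·2 26·1  f→[1+1+1+1]=4

4, 6, 4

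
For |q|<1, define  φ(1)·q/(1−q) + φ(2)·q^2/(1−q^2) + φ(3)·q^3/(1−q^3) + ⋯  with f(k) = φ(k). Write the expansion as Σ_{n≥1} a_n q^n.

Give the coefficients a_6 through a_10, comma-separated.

q^6  k|6↦φ(k): 1:1 2:1 3:2 6:2  a_6=6
[q^7] φ(1)=1,φ(7)=6 ⇒ 7
[q^8] φ(1)=1,φ(2)=1,φ(4)=2,φ(8)=4 ⇒ 8
q^9  k|9↦φ(k): 1:1 3:2 9:6  a_9=9
q^10  k|10↦φ(k): 1:1 2:1 5:4 10:4  a_10=10

6, 7, 8, 9, 10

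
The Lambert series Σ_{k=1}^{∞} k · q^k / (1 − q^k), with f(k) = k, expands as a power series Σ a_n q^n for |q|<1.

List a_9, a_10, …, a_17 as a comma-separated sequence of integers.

[q^9] f(1)=1,f(3)=3,f(9)=9 ⇒ 13
q^10  k|10↦f(k): 10:10 5:5 2:2 1:1  a_10=18
d|11:{1,11}  Σf=1+11=12
[q^12] f(1)=1,f(2)=2,f(3)=3,f(4)=4,f(6)=6,f(12)=12 ⇒ 28
d|13:{1,13}  Σf=1+13=14
n=14: 14·1 7·2 2·7 1·14  f→[14+7+2+1]=24
n=15: 1·15 3·5 5·3 15·1  f→[1+3+5+15]=24
[q^16] f(16)=16,f(8)=8,f(4)=4,f(2)=2,f(1)=1 ⇒ 31
[q^17] f(1)=1,f(17)=17 ⇒ 18

13, 18, 12, 28, 14, 24, 24, 31, 18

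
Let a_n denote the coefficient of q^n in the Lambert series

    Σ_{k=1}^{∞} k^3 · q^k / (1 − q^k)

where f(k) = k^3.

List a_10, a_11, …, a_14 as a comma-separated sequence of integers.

1134, 1332, 2044, 2198, 3096

d|10:{1,2,5,10}  Σf=1+8+125+1000=1134
q^11  k|11↦f(k): 1:1 11:1331  a_11=1332
[q^12] f(1)=1,f(2)=8,f(3)=27,f(4)=64,f(6)=216,f(12)=1728 ⇒ 2044
[q^13] f(1)=1,f(13)=2197 ⇒ 2198
[q^14] f(14)=2744,f(7)=343,f(2)=8,f(1)=1 ⇒ 3096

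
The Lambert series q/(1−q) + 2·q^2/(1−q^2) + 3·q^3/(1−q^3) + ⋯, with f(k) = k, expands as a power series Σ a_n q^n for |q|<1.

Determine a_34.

a_34 = 54

n=34: 1·34 2·17 17·2 34·1  f→[1+2+17+34]=54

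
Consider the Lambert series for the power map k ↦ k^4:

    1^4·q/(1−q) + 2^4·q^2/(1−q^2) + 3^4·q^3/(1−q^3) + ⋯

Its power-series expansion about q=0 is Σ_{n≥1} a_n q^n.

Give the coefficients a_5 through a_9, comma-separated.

[q^5] f(1)=1,f(5)=625 ⇒ 626
q^6  k|6↦f(k): 1:1 2:16 3:81 6:1296  a_6=1394
[q^7] f(7)=2401,f(1)=1 ⇒ 2402
d|8:{8,4,2,1}  Σf=4096+256+16+1=4369
q^9  k|9↦f(k): 9:6561 3:81 1:1  a_9=6643

626, 1394, 2402, 4369, 6643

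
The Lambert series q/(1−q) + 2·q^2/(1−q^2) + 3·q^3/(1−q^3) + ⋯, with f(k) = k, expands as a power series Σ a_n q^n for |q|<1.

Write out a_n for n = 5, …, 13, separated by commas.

6, 12, 8, 15, 13, 18, 12, 28, 14

[q^5] f(1)=1,f(5)=5 ⇒ 6
d|6:{1,2,3,6}  Σf=1+2+3+6=12
[q^7] f(7)=7,f(1)=1 ⇒ 8
d|8:{1,2,4,8}  Σf=1+2+4+8=15
d|9:{9,3,1}  Σf=9+3+1=13
q^10  k|10↦f(k): 10:10 5:5 2:2 1:1  a_10=18
[q^11] f(1)=1,f(11)=11 ⇒ 12
n=12: 12·1 6·2 4·3 3·4 2·6 1·12  f→[12+6+4+3+2+1]=28
d|13:{13,1}  Σf=13+1=14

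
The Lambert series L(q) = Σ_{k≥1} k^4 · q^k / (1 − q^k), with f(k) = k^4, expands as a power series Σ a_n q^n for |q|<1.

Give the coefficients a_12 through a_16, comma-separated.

[q^12] f(1)=1,f(2)=16,f(3)=81,f(4)=256,f(6)=1296,f(12)=20736 ⇒ 22386
n=13: 1·13 13·1  f→[1+28561]=28562
d|14:{14,7,2,1}  Σf=38416+2401+16+1=40834
n=15: 1·15 3·5 5·3 15·1  f→[1+81+625+50625]=51332
[q^16] f(16)=65536,f(8)=4096,f(4)=256,f(2)=16,f(1)=1 ⇒ 69905

22386, 28562, 40834, 51332, 69905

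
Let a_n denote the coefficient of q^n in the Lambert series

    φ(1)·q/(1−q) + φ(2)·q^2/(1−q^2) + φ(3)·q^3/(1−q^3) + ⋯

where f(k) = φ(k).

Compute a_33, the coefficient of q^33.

[q^33] φ(1)=1,φ(3)=2,φ(11)=10,φ(33)=20 ⇒ 33

a_33 = 33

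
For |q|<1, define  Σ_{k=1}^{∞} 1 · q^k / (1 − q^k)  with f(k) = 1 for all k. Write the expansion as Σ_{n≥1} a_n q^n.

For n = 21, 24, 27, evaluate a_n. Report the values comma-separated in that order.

d|21:{1,3,7,21}  Σf=1+1+1+1=4
d|24:{24,12,8,6,4,3,2,1}  Σf=1+1+1+1+1+1+1+1=8
q^27  k|27↦f(k): 1:1 3:1 9:1 27:1  a_27=4

4, 8, 4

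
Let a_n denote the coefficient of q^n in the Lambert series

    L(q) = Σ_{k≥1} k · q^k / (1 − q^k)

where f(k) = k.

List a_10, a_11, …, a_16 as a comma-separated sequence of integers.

n=10: 1·10 2·5 5·2 10·1  f→[1+2+5+10]=18
n=11: 1·11 11·1  f→[1+11]=12
n=12: 12·1 6·2 4·3 3·4 2·6 1·12  f→[12+6+4+3+2+1]=28
[q^13] f(1)=1,f(13)=13 ⇒ 14
n=14: 14·1 7·2 2·7 1·14  f→[14+7+2+1]=24
[q^15] f(15)=15,f(5)=5,f(3)=3,f(1)=1 ⇒ 24
n=16: 1·16 2·8 4·4 8·2 16·1  f→[1+2+4+8+16]=31

18, 12, 28, 14, 24, 24, 31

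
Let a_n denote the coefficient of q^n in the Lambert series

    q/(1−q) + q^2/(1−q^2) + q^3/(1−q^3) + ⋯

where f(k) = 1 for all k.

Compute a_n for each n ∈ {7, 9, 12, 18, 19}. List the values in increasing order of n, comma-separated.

2, 3, 6, 6, 2

n=7: 1·7 7·1  f→[1+1]=2
q^9  k|9↦f(k): 9:1 3:1 1:1  a_9=3
n=12: 12·1 6·2 4·3 3·4 2·6 1·12  f→[1+1+1+1+1+1]=6
d|18:{1,2,3,6,9,18}  Σf=1+1+1+1+1+1=6
n=19: 19·1 1·19  f→[1+1]=2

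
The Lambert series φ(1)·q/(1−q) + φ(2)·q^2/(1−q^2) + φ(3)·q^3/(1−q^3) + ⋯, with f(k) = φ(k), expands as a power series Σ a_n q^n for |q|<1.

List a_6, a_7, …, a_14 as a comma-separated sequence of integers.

d|6:{6,3,2,1}  Σφ=2+2+1+1=6
[q^7] φ(1)=1,φ(7)=6 ⇒ 7
[q^8] φ(1)=1,φ(2)=1,φ(4)=2,φ(8)=4 ⇒ 8
[q^9] φ(9)=6,φ(3)=2,φ(1)=1 ⇒ 9
q^10  k|10↦φ(k): 10:4 5:4 2:1 1:1  a_10=10
q^11  k|11↦φ(k): 1:1 11:10  a_11=11
n=12: 12·1 6·2 4·3 3·4 2·6 1·12  φ→[4+2+2+2+1+1]=12
[q^13] φ(1)=1,φ(13)=12 ⇒ 13
q^14  k|14↦φ(k): 1:1 2:1 7:6 14:6  a_14=14

6, 7, 8, 9, 10, 11, 12, 13, 14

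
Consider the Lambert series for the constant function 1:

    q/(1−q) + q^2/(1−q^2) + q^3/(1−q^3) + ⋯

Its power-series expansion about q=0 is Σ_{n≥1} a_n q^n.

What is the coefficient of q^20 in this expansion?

a_20 = 6

d|20:{1,2,4,5,10,20}  Σf=1+1+1+1+1+1=6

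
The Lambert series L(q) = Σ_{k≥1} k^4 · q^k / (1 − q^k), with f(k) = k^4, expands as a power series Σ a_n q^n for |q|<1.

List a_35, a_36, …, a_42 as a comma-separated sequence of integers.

1503652, 1813539, 1874162, 2215474, 2342084, 2734994, 2825762, 3348388

q^35  k|35↦f(k): 1:1 5:625 7:2401 35:1500625  a_35=1503652
d|36:{36,18,12,9,6,4,3,2,1}  Σf=1679616+104976+20736+6561+1296+256+81+16+1=1813539
d|37:{1,37}  Σf=1+1874161=1874162
q^38  k|38↦f(k): 1:1 2:16 19:130321 38:2085136  a_38=2215474
d|39:{39,13,3,1}  Σf=2313441+28561+81+1=2342084
[q^40] f(1)=1,f(2)=16,f(4)=256,f(5)=625,f(8)=4096,f(10)=10000,f(20)=160000,f(40)=2560000 ⇒ 2734994
d|41:{41,1}  Σf=2825761+1=2825762
[q^42] f(42)=3111696,f(21)=194481,f(14)=38416,f(7)=2401,f(6)=1296,f(3)=81,f(2)=16,f(1)=1 ⇒ 3348388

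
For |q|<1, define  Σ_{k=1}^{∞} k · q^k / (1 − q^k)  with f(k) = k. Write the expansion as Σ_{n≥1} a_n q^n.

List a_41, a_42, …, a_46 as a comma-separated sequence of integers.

d|41:{41,1}  Σf=41+1=42
q^42  k|42↦f(k): 1:1 2:2 3:3 6:6 7:7 14:14 21:21 42:42  a_42=96
[q^43] f(43)=43,f(1)=1 ⇒ 44
n=44: 44·1 22·2 11·4 4·11 2·22 1·44  f→[44+22+11+4+2+1]=84
q^45  k|45↦f(k): 1:1 3:3 5:5 9:9 15:15 45:45  a_45=78
[q^46] f(1)=1,f(2)=2,f(23)=23,f(46)=46 ⇒ 72

42, 96, 44, 84, 78, 72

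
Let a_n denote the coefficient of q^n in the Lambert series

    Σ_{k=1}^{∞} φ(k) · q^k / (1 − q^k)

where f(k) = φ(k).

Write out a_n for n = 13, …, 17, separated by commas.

n=13: 1·13 13·1  φ→[1+12]=13
[q^14] φ(1)=1,φ(2)=1,φ(7)=6,φ(14)=6 ⇒ 14
q^15  k|15↦φ(k): 1:1 3:2 5:4 15:8  a_15=15
n=16: 1·16 2·8 4·4 8·2 16·1  φ→[1+1+2+4+8]=16
q^17  k|17↦φ(k): 17:16 1:1  a_17=17

13, 14, 15, 16, 17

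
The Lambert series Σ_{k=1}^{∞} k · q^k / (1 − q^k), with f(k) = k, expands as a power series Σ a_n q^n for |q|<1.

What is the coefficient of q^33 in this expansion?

a_33 = 48

q^33  k|33↦f(k): 33:33 11:11 3:3 1:1  a_33=48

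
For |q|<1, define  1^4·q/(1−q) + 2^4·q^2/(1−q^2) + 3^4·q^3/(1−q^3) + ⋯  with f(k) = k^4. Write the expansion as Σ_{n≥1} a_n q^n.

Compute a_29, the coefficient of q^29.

a_29 = 707282

q^29  k|29↦f(k): 29:707281 1:1  a_29=707282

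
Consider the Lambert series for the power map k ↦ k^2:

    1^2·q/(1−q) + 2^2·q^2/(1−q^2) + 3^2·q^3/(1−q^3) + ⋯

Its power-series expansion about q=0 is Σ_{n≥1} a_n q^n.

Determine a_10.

n=10: 1·10 2·5 5·2 10·1  f→[1+4+25+100]=130

a_10 = 130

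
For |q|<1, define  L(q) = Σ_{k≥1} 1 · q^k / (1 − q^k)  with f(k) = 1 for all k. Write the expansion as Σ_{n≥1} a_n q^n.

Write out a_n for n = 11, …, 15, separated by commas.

2, 6, 2, 4, 4

d|11:{11,1}  Σf=1+1=2
q^12  k|12↦f(k): 12:1 6:1 4:1 3:1 2:1 1:1  a_12=6
d|13:{1,13}  Σf=1+1=2
d|14:{1,2,7,14}  Σf=1+1+1+1=4
[q^15] f(1)=1,f(3)=1,f(5)=1,f(15)=1 ⇒ 4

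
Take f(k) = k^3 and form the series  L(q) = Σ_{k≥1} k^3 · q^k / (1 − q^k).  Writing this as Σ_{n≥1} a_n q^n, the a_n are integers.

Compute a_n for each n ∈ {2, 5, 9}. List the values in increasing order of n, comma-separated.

n=2: 1·2 2·1  f→[1+8]=9
q^5  k|5↦f(k): 5:125 1:1  a_5=126
[q^9] f(9)=729,f(3)=27,f(1)=1 ⇒ 757

9, 126, 757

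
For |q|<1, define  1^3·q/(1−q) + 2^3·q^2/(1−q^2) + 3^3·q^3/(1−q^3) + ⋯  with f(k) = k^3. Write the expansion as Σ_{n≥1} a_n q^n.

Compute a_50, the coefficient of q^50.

a_50 = 141759

n=50: 50·1 25·2 10·5 5·10 2·25 1·50  f→[125000+15625+1000+125+8+1]=141759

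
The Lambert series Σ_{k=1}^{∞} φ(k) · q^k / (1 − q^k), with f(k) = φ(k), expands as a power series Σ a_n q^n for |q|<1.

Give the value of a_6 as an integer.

n=6: 6·1 3·2 2·3 1·6  φ→[2+2+1+1]=6

a_6 = 6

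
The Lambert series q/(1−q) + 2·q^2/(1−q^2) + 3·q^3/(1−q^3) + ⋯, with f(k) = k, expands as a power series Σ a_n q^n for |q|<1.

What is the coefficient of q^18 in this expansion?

q^18  k|18↦f(k): 1:1 2:2 3:3 6:6 9:9 18:18  a_18=39

a_18 = 39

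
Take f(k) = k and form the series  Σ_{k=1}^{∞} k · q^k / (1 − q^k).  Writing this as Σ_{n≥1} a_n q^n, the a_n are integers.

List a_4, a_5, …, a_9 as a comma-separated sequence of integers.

q^4  k|4↦f(k): 1:1 2:2 4:4  a_4=7
d|5:{5,1}  Σf=5+1=6
[q^6] f(1)=1,f(2)=2,f(3)=3,f(6)=6 ⇒ 12
q^7  k|7↦f(k): 1:1 7:7  a_7=8
d|8:{1,2,4,8}  Σf=1+2+4+8=15
n=9: 9·1 3·3 1·9  f→[9+3+1]=13

7, 6, 12, 8, 15, 13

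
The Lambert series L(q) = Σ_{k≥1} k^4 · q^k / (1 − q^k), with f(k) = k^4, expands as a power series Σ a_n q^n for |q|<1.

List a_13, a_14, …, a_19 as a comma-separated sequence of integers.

28562, 40834, 51332, 69905, 83522, 112931, 130322

d|13:{13,1}  Σf=28561+1=28562
q^14  k|14↦f(k): 1:1 2:16 7:2401 14:38416  a_14=40834
q^15  k|15↦f(k): 1:1 3:81 5:625 15:50625  a_15=51332
[q^16] f(1)=1,f(2)=16,f(4)=256,f(8)=4096,f(16)=65536 ⇒ 69905
d|17:{1,17}  Σf=1+83521=83522
d|18:{18,9,6,3,2,1}  Σf=104976+6561+1296+81+16+1=112931
n=19: 19·1 1·19  f→[130321+1]=130322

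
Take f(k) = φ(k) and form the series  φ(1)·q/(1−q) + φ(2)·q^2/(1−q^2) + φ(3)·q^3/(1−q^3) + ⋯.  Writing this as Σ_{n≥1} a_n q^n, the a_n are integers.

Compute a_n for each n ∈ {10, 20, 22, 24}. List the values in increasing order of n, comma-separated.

d|10:{1,2,5,10}  Σφ=1+1+4+4=10
q^20  k|20↦φ(k): 20:8 10:4 5:4 4:2 2:1 1:1  a_20=20
[q^22] φ(22)=10,φ(11)=10,φ(2)=1,φ(1)=1 ⇒ 22
q^24  k|24↦φ(k): 24:8 12:4 8:4 6:2 4:2 3:2 2:1 1:1  a_24=24

10, 20, 22, 24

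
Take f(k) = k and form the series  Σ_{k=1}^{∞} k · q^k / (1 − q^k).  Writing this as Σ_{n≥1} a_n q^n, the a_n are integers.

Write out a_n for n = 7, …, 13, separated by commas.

8, 15, 13, 18, 12, 28, 14

n=7: 7·1 1·7  f→[7+1]=8
q^8  k|8↦f(k): 8:8 4:4 2:2 1:1  a_8=15
q^9  k|9↦f(k): 1:1 3:3 9:9  a_9=13
q^10  k|10↦f(k): 1:1 2:2 5:5 10:10  a_10=18
q^11  k|11↦f(k): 1:1 11:11  a_11=12
d|12:{1,2,3,4,6,12}  Σf=1+2+3+4+6+12=28
q^13  k|13↦f(k): 13:13 1:1  a_13=14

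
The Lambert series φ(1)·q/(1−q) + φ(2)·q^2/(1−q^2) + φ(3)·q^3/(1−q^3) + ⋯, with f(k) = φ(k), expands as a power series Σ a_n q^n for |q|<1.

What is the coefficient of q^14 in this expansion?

[q^14] φ(1)=1,φ(2)=1,φ(7)=6,φ(14)=6 ⇒ 14

a_14 = 14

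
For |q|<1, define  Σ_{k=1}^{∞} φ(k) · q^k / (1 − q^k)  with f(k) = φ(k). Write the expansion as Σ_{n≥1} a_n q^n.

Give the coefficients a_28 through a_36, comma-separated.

[q^28] φ(28)=12,φ(14)=6,φ(7)=6,φ(4)=2,φ(2)=1,φ(1)=1 ⇒ 28
d|29:{1,29}  Σφ=1+28=29
[q^30] φ(30)=8,φ(15)=8,φ(10)=4,φ(6)=2,φ(5)=4,φ(3)=2,φ(2)=1,φ(1)=1 ⇒ 30
n=31: 31·1 1·31  φ→[30+1]=31
n=32: 1·32 2·16 4·8 8·4 16·2 32·1  φ→[1+1+2+4+8+16]=32
q^33  k|33↦φ(k): 1:1 3:2 11:10 33:20  a_33=33
q^34  k|34↦φ(k): 34:16 17:16 2:1 1:1  a_34=34
d|35:{35,7,5,1}  Σφ=24+6+4+1=35
[q^36] φ(36)=12,φ(18)=6,φ(12)=4,φ(9)=6,φ(6)=2,φ(4)=2,φ(3)=2,φ(2)=1,φ(1)=1 ⇒ 36

28, 29, 30, 31, 32, 33, 34, 35, 36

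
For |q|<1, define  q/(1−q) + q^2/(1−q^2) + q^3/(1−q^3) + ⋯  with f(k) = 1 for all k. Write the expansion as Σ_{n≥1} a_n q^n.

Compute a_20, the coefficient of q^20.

[q^20] f(1)=1,f(2)=1,f(4)=1,f(5)=1,f(10)=1,f(20)=1 ⇒ 6

a_20 = 6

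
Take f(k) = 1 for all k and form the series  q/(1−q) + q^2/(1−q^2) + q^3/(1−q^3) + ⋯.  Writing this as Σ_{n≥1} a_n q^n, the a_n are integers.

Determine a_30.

a_30 = 8

[q^30] f(1)=1,f(2)=1,f(3)=1,f(5)=1,f(6)=1,f(10)=1,f(15)=1,f(30)=1 ⇒ 8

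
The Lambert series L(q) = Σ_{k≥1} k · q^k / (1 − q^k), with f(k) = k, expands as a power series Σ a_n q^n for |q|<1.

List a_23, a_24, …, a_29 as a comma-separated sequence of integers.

q^23  k|23↦f(k): 23:23 1:1  a_23=24
q^24  k|24↦f(k): 24:24 12:12 8:8 6:6 4:4 3:3 2:2 1:1  a_24=60
q^25  k|25↦f(k): 25:25 5:5 1:1  a_25=31
[q^26] f(26)=26,f(13)=13,f(2)=2,f(1)=1 ⇒ 42
q^27  k|27↦f(k): 27:27 9:9 3:3 1:1  a_27=40
q^28  k|28↦f(k): 1:1 2:2 4:4 7:7 14:14 28:28  a_28=56
n=29: 29·1 1·29  f→[29+1]=30

24, 60, 31, 42, 40, 56, 30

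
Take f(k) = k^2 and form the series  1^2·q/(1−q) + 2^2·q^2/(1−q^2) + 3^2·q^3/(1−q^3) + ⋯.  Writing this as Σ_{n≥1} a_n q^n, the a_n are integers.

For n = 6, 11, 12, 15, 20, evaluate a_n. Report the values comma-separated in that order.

n=6: 6·1 3·2 2·3 1·6  f→[36+9+4+1]=50
d|11:{1,11}  Σf=1+121=122
n=12: 1·12 2·6 3·4 4·3 6·2 12·1  f→[1+4+9+16+36+144]=210
d|15:{1,3,5,15}  Σf=1+9+25+225=260
n=20: 20·1 10·2 5·4 4·5 2·10 1·20  f→[400+100+25+16+4+1]=546

50, 122, 210, 260, 546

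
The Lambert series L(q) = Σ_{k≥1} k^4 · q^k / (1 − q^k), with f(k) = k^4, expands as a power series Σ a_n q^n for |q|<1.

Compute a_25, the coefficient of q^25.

a_25 = 391251

[q^25] f(1)=1,f(5)=625,f(25)=390625 ⇒ 391251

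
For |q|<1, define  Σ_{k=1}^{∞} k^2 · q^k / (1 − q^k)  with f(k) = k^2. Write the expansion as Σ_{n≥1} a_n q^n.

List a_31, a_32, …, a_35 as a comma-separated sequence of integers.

n=31: 31·1 1·31  f→[961+1]=962
n=32: 1·32 2·16 4·8 8·4 16·2 32·1  f→[1+4+16+64+256+1024]=1365
q^33  k|33↦f(k): 33:1089 11:121 3:9 1:1  a_33=1220
n=34: 1·34 2·17 17·2 34·1  f→[1+4+289+1156]=1450
n=35: 35·1 7·5 5·7 1·35  f→[1225+49+25+1]=1300

962, 1365, 1220, 1450, 1300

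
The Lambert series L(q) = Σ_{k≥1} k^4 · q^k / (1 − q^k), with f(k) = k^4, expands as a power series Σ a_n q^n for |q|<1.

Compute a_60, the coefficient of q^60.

a_60 = 14013636

d|60:{1,2,3,4,5,6,10,12,15,20,30,60}  Σf=1+16+81+256+625+1296+10000+20736+50625+160000+810000+12960000=14013636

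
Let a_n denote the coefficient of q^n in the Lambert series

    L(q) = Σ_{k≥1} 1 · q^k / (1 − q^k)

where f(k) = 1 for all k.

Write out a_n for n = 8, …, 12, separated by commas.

d|8:{1,2,4,8}  Σf=1+1+1+1=4
d|9:{9,3,1}  Σf=1+1+1=3
[q^10] f(1)=1,f(2)=1,f(5)=1,f(10)=1 ⇒ 4
q^11  k|11↦f(k): 11:1 1:1  a_11=2
[q^12] f(1)=1,f(2)=1,f(3)=1,f(4)=1,f(6)=1,f(12)=1 ⇒ 6

4, 3, 4, 2, 6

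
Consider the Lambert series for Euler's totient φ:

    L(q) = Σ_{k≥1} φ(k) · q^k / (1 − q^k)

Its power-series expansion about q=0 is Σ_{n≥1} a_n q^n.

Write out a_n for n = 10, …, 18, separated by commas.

q^10  k|10↦φ(k): 10:4 5:4 2:1 1:1  a_10=10
d|11:{1,11}  Σφ=1+10=11
q^12  k|12↦φ(k): 1:1 2:1 3:2 4:2 6:2 12:4  a_12=12
q^13  k|13↦φ(k): 13:12 1:1  a_13=13
q^14  k|14↦φ(k): 14:6 7:6 2:1 1:1  a_14=14
d|15:{15,5,3,1}  Σφ=8+4+2+1=15
d|16:{1,2,4,8,16}  Σφ=1+1+2+4+8=16
n=17: 1·17 17·1  φ→[1+16]=17
n=18: 18·1 9·2 6·3 3·6 2·9 1·18  φ→[6+6+2+2+1+1]=18

10, 11, 12, 13, 14, 15, 16, 17, 18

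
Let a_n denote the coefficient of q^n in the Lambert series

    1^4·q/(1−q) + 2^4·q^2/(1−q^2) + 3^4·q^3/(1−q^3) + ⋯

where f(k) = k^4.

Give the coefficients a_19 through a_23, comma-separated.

q^19  k|19↦f(k): 1:1 19:130321  a_19=130322
d|20:{20,10,5,4,2,1}  Σf=160000+10000+625+256+16+1=170898
d|21:{1,3,7,21}  Σf=1+81+2401+194481=196964
n=22: 1·22 2·11 11·2 22·1  f→[1+16+14641+234256]=248914
[q^23] f(1)=1,f(23)=279841 ⇒ 279842

130322, 170898, 196964, 248914, 279842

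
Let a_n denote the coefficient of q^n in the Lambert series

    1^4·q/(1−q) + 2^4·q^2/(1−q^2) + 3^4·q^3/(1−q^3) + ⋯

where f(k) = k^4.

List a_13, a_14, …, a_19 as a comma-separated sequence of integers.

n=13: 1·13 13·1  f→[1+28561]=28562
n=14: 1·14 2·7 7·2 14·1  f→[1+16+2401+38416]=40834
d|15:{15,5,3,1}  Σf=50625+625+81+1=51332
[q^16] f(16)=65536,f(8)=4096,f(4)=256,f(2)=16,f(1)=1 ⇒ 69905
q^17  k|17↦f(k): 17:83521 1:1  a_17=83522
q^18  k|18↦f(k): 18:104976 9:6561 6:1296 3:81 2:16 1:1  a_18=112931
n=19: 19·1 1·19  f→[130321+1]=130322

28562, 40834, 51332, 69905, 83522, 112931, 130322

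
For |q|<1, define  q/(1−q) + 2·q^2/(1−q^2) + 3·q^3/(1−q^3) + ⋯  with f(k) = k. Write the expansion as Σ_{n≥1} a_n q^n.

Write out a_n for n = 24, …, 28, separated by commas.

60, 31, 42, 40, 56

d|24:{1,2,3,4,6,8,12,24}  Σf=1+2+3+4+6+8+12+24=60
n=25: 1·25 5·5 25·1  f→[1+5+25]=31
d|26:{26,13,2,1}  Σf=26+13+2+1=42
n=27: 1·27 3·9 9·3 27·1  f→[1+3+9+27]=40
d|28:{1,2,4,7,14,28}  Σf=1+2+4+7+14+28=56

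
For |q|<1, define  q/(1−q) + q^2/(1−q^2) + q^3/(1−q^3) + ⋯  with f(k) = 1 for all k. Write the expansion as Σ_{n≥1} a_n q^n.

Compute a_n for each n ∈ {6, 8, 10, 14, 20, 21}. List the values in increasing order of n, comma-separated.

4, 4, 4, 4, 6, 4

d|6:{6,3,2,1}  Σf=1+1+1+1=4
[q^8] f(8)=1,f(4)=1,f(2)=1,f(1)=1 ⇒ 4
n=10: 1·10 2·5 5·2 10·1  f→[1+1+1+1]=4
n=14: 14·1 7·2 2·7 1·14  f→[1+1+1+1]=4
[q^20] f(1)=1,f(2)=1,f(4)=1,f(5)=1,f(10)=1,f(20)=1 ⇒ 6
n=21: 1·21 3·7 7·3 21·1  f→[1+1+1+1]=4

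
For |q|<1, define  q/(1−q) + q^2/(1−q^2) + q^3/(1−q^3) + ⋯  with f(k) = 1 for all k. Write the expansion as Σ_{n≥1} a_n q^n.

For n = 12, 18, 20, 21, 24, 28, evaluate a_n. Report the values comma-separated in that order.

6, 6, 6, 4, 8, 6

d|12:{12,6,4,3,2,1}  Σf=1+1+1+1+1+1=6
[q^18] f(1)=1,f(2)=1,f(3)=1,f(6)=1,f(9)=1,f(18)=1 ⇒ 6
d|20:{1,2,4,5,10,20}  Σf=1+1+1+1+1+1=6
d|21:{1,3,7,21}  Σf=1+1+1+1=4
d|24:{24,12,8,6,4,3,2,1}  Σf=1+1+1+1+1+1+1+1=8
d|28:{28,14,7,4,2,1}  Σf=1+1+1+1+1+1=6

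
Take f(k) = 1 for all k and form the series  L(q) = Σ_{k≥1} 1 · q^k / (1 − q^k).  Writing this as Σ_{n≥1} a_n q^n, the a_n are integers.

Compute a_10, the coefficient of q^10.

a_10 = 4

q^10  k|10↦f(k): 1:1 2:1 5:1 10:1  a_10=4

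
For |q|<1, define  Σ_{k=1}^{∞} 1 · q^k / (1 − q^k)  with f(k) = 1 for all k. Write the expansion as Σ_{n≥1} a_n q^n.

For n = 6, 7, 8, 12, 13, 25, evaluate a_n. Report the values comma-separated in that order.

n=6: 1·6 2·3 3·2 6·1  f→[1+1+1+1]=4
[q^7] f(7)=1,f(1)=1 ⇒ 2
d|8:{8,4,2,1}  Σf=1+1+1+1=4
d|12:{12,6,4,3,2,1}  Σf=1+1+1+1+1+1=6
[q^13] f(13)=1,f(1)=1 ⇒ 2
q^25  k|25↦f(k): 1:1 5:1 25:1  a_25=3

4, 2, 4, 6, 2, 3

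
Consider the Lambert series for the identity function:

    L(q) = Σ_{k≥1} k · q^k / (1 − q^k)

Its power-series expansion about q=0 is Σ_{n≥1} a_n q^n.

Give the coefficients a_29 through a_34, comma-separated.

30, 72, 32, 63, 48, 54

n=29: 29·1 1·29  f→[29+1]=30
[q^30] f(30)=30,f(15)=15,f(10)=10,f(6)=6,f(5)=5,f(3)=3,f(2)=2,f(1)=1 ⇒ 72
n=31: 31·1 1·31  f→[31+1]=32
n=32: 1·32 2·16 4·8 8·4 16·2 32·1  f→[1+2+4+8+16+32]=63
n=33: 33·1 11·3 3·11 1·33  f→[33+11+3+1]=48
d|34:{34,17,2,1}  Σf=34+17+2+1=54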